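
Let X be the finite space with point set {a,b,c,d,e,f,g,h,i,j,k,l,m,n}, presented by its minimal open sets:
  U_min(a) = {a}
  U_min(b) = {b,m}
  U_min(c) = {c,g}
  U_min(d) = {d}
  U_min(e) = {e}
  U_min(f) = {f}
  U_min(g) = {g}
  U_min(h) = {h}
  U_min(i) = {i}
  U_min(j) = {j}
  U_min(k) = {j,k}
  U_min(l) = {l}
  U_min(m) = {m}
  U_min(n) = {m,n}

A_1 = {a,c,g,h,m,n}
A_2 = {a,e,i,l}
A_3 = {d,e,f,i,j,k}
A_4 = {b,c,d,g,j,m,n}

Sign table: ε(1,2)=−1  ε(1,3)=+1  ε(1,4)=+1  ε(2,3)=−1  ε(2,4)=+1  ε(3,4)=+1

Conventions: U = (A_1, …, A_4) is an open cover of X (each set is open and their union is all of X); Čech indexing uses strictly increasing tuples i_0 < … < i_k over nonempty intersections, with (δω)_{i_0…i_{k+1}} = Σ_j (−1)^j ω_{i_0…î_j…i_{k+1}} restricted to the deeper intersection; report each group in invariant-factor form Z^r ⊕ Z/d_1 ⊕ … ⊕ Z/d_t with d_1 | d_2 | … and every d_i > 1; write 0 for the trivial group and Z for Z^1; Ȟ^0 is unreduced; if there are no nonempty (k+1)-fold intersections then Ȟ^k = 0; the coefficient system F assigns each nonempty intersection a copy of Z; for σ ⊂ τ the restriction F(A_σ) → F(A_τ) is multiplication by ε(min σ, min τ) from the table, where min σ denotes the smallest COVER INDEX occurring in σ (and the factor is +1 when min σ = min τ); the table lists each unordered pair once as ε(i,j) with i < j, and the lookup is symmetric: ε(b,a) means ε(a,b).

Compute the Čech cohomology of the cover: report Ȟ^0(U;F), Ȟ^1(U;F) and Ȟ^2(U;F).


Ȟ^0(U;F) ≅ Z; Ȟ^1(U;F) ≅ Z; Ȟ^2(U;F) ≅ 0

intersection data:
  A12={a} A14={c,g,m,n} A23={e,i} A34={d,j}
C dims 4,4; δ0: rk 3, SNF 1^3
Ȟ^0 = (4 − 3) − 0 = 1, so Ȟ^0 ≅ Z
Ȟ^1 = (4 − 0) − 3 = 1, so Ȟ^1 ≅ Z
Ȟ^2 = (0 − 0) − 0 = 0, so Ȟ^2 ≅ 0


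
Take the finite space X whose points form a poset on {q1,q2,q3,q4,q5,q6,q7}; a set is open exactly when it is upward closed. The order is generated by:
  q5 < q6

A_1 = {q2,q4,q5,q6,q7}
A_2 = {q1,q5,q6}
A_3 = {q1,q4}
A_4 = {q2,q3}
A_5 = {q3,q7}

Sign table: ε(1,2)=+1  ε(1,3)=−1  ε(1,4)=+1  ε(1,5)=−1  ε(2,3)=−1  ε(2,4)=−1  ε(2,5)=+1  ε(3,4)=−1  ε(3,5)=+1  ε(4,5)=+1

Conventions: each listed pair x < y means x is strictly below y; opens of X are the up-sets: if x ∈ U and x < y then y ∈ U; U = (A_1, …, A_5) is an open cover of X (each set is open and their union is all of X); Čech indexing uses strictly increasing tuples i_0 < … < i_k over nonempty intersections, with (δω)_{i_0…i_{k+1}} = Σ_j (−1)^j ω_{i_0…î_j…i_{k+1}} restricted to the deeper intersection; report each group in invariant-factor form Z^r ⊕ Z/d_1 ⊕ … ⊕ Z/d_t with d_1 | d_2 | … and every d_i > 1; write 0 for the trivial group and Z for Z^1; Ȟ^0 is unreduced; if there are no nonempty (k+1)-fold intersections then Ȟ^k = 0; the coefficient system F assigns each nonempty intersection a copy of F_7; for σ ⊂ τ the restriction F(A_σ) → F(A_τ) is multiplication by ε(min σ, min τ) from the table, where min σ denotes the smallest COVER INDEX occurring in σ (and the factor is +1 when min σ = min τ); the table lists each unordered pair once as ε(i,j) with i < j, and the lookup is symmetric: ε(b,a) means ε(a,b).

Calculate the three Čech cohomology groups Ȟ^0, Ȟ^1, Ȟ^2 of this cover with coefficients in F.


Ȟ^0 ≅ 0, Ȟ^1 ≅ Z/7, Ȟ^2 ≅ 0

cover nerve:
  A12={q5,q6} A13={q4} A14={q2} A15={q7} A23={q1} A45={q3}
C dims 5,6; δ0: rk_F7 5
Ȟ^0: (5−5)−0=0 ⇒ 0
Ȟ^1: (6−0)−5=1 ⇒ Z/7
Ȟ^2: (0−0)−0=0 ⇒ 0


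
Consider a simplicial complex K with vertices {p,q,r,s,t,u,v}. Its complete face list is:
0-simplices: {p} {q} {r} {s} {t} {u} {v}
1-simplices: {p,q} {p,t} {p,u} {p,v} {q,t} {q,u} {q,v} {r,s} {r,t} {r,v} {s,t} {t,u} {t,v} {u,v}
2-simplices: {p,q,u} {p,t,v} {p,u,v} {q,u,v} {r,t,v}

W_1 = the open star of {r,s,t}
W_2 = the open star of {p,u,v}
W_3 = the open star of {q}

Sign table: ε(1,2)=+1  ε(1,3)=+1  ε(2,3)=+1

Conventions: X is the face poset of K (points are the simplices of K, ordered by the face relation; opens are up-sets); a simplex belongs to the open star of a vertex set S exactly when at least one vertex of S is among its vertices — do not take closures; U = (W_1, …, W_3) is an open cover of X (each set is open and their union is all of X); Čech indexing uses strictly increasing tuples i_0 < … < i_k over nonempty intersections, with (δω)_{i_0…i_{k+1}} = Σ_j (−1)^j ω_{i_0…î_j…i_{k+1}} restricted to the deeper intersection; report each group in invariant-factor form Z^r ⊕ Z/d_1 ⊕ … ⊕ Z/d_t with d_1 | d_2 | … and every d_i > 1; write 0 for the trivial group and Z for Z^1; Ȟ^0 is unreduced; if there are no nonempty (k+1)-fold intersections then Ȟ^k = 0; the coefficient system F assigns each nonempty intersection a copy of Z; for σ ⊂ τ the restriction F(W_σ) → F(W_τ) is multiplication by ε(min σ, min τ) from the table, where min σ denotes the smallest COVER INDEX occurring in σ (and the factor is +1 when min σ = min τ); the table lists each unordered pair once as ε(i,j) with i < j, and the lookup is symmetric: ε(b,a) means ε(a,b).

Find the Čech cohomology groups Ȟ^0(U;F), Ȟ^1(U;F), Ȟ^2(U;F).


Ȟ^0(U;F) ≅ Z, Ȟ^1(U;F) ≅ Z, Ȟ^2(U;F) ≅ 0

nonempty intersections:
  W1={{r},{s},{t},{p,t},{q,t},{r,s},{r,t},{r,v},{s,t},{t,u},{t,v},{p,t,v},{r,t,v}} W2={{p},{u},{v},{p,q},{p,t},{p,u},{p,v},{q,u},{q,v},{r,v},{t,u},{t,v},{u,v},{p,q,u},{p,t,v},{p,u,v},{q,u,v},{r,t,v}} W3={{q},{p,q},{q,t},{q,u},{q,v},{p,q,u},{q,u,v}}
  W12={{p,t},{r,v},{t,u},{t,v},{p,t,v},{r,t,v}} W13={{q,t}} W23={{p,q},{q,u},{q,v},{p,q,u},{q,u,v}}
C dims 3,3; δ0: rk 2, SNF 1^2
Ȟ^0: (3−2)−0=1 ⇒ Z
Ȟ^1: (3−0)−2=1 ⇒ Z
Ȟ^2: (0−0)−0=0 ⇒ 0


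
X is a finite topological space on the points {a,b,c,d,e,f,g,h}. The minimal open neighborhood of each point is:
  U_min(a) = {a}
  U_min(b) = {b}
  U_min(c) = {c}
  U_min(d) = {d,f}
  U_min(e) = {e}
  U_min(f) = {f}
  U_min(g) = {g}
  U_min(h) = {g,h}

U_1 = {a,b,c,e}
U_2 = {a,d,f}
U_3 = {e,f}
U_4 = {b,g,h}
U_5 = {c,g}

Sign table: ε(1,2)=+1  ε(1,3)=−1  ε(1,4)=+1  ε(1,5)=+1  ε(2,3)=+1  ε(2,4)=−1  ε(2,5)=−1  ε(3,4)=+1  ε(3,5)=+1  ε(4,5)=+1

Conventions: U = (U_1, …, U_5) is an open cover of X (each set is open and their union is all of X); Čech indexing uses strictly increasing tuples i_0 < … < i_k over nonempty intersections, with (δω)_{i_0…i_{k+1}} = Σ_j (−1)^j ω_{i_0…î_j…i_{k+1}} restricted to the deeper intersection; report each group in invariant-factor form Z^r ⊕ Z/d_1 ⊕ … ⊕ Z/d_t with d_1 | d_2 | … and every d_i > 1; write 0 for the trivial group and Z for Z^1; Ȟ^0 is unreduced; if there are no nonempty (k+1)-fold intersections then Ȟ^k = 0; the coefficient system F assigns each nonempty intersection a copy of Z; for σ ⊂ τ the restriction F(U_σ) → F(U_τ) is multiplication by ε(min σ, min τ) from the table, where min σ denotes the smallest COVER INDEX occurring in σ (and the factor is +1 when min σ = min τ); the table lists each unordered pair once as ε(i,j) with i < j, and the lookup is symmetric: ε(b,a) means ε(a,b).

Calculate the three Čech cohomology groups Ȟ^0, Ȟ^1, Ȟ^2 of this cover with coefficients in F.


nerve simplices:
  U12={a} U13={e} U14={b} U15={c} U23={f} U45={g}
C dims 5,6; δ0: rk 5, SNF 1^4·2
degree 0: 5−5−0 = 0 → Ȟ^0 ≅ 0
degree 1: 6−0−5 = 1 plus torsion [2] → Ȟ^1 ≅ Z ⊕ Z/2
degree 2: 0−0−0 = 0 → Ȟ^2 ≅ 0

Ȟ^0 = 0,  Ȟ^1 = Z ⊕ Z/2,  Ȟ^2 = 0


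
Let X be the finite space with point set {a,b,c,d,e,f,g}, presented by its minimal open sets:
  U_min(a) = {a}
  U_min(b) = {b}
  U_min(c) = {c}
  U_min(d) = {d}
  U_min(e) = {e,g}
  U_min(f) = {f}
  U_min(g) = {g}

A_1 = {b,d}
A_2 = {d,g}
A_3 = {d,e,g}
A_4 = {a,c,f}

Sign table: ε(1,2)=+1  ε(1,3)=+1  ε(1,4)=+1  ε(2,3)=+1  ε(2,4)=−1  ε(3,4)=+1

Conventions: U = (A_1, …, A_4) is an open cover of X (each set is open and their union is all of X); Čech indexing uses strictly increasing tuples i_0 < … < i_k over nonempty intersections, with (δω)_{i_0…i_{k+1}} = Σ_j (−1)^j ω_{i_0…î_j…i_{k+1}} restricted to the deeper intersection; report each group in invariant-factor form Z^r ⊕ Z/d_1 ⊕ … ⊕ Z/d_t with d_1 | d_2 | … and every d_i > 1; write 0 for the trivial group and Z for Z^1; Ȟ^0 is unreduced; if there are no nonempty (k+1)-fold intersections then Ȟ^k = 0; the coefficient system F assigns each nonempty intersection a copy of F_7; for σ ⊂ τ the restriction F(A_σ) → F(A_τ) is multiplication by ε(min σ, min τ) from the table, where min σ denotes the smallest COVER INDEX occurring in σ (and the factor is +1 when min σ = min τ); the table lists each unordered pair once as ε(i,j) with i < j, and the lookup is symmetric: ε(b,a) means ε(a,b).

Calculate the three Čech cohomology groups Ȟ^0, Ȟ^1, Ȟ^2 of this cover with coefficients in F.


Ȟ^0(U;F) ≅ Z/7 ⊕ Z/7, Ȟ^1(U;F) ≅ 0, Ȟ^2(U;F) ≅ 0

nerve of the cover:
  A12={d} A13={d} A23={d,g}
  A123={d}
C dims 4,3,1; δ0: rk_F7 2; δ1: rk_F7 1
Ȟ^0 = (4 − 2) − 0 = 2, so Ȟ^0 ≅ Z/7 ⊕ Z/7
Ȟ^1 = (3 − 1) − 2 = 0, so Ȟ^1 ≅ 0
Ȟ^2 = (1 − 0) − 1 = 0, so Ȟ^2 ≅ 0


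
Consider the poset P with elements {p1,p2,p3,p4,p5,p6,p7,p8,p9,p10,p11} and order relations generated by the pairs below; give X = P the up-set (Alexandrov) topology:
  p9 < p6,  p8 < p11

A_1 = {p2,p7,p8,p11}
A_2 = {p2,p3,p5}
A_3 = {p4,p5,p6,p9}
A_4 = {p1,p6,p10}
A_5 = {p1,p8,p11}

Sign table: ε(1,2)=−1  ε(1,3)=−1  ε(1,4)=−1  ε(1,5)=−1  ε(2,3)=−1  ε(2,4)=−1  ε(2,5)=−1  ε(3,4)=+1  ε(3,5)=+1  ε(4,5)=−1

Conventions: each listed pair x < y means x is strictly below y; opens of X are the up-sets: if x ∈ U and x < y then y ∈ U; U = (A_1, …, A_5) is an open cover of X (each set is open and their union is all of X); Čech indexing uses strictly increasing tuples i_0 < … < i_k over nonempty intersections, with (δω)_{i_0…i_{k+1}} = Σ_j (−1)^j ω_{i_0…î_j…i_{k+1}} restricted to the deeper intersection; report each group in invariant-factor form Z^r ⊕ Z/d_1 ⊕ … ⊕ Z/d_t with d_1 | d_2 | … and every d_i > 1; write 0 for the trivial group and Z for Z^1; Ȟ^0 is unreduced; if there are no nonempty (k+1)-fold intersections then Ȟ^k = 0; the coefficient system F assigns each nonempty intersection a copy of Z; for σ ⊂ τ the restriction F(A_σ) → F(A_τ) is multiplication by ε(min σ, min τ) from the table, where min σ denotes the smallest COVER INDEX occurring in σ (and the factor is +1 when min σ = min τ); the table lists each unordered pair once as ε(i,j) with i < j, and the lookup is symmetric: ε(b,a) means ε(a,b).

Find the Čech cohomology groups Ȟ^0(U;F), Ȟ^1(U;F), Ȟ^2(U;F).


cover nerve:
  A12={p2} A15={p8,p11} A23={p5} A34={p6} A45={p1}
C dims 5,5; δ0: rk 4, SNF 1^4
Ȟ^0: (5−4)−0=1 ⇒ Z
Ȟ^1: (5−0)−4=1 ⇒ Z
Ȟ^2: (0−0)−0=0 ⇒ 0

Ȟ^0 = Z,  Ȟ^1 = Z,  Ȟ^2 = 0


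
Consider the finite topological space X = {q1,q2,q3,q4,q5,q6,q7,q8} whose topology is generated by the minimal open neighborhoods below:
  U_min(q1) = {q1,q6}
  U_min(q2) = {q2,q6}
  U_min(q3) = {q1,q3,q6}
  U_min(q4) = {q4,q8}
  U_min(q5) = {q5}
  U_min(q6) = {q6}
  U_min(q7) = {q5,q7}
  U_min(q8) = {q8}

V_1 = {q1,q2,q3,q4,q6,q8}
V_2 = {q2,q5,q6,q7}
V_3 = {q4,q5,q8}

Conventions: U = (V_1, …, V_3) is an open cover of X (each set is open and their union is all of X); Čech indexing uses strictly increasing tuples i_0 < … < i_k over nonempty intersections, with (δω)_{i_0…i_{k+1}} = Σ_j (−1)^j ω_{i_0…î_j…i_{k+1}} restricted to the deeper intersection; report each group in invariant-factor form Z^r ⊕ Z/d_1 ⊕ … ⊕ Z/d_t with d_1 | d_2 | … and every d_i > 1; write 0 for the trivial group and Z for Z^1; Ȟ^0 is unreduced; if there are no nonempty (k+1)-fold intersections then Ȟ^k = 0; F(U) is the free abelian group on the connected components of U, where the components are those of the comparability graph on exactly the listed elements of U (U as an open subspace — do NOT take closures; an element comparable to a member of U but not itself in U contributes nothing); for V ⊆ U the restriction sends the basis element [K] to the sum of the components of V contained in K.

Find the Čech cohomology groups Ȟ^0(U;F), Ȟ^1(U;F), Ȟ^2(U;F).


Ȟ^0(U;F) ≅ Z^3,  Ȟ^1(U;F) ≅ 0,  Ȟ^2(U;F) ≅ 0

nonempty intersections:
  V12={q2,q6} V13={q4,q8} V23={q5}
components per intersection:
  V1: {q1,q2,q3,q6} {q4,q8}
  V2: {q2,q6} {q5,q7}
  V3: {q4,q8} {q5}
  V12: {q2,q6}
  V13: {q4,q8}
  V23: {q5}
C dims 6,3; δ0: rk 3, SNF 1^3
Ȟ^0: (6−3)−0=3 ⇒ Z^3
Ȟ^1: (3−0)−3=0 ⇒ 0
Ȟ^2: (0−0)−0=0 ⇒ 0


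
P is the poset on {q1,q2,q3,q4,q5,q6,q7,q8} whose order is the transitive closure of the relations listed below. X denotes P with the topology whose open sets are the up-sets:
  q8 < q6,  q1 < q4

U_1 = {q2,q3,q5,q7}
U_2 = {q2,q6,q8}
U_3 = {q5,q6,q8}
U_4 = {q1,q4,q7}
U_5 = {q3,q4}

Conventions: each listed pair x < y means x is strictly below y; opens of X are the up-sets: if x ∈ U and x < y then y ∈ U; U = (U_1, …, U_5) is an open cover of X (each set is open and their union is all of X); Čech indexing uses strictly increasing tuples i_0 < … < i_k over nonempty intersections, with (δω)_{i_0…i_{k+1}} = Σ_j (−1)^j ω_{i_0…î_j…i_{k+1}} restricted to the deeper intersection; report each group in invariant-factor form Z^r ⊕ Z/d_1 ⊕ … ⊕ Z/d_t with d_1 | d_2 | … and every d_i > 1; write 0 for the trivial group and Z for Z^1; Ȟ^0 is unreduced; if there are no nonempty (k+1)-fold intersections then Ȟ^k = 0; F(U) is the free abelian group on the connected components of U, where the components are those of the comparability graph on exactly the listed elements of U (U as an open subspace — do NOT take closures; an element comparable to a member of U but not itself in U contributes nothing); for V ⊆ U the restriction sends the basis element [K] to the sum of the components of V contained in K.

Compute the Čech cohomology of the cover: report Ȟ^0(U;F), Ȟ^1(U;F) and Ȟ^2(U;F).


Ȟ^0 ≅ Z^6; Ȟ^1 ≅ 0; Ȟ^2 ≅ 0

nerve of the cover:
  U12={q2} U13={q5} U14={q7} U15={q3} U23={q6,q8} U45={q4}
components per intersection:
  U1: {q2} {q3} {q5} {q7}
  U2: {q2} {q6,q8}
  U3: {q5} {q6,q8}
  U4: {q1,q4} {q7}
  U5: {q3} {q4}
  U12: {q2}
  U13: {q5}
  U14: {q7}
  U15: {q3}
  U23: {q6,q8}
  U45: {q4}
C dims 12,6; δ0: rk 6, SNF 1^6
Ȟ^0 = (12 − 6) − 0 = 6, so Ȟ^0 ≅ Z^6
Ȟ^1 = (6 − 0) − 6 = 0, so Ȟ^1 ≅ 0
Ȟ^2 = (0 − 0) − 0 = 0, so Ȟ^2 ≅ 0


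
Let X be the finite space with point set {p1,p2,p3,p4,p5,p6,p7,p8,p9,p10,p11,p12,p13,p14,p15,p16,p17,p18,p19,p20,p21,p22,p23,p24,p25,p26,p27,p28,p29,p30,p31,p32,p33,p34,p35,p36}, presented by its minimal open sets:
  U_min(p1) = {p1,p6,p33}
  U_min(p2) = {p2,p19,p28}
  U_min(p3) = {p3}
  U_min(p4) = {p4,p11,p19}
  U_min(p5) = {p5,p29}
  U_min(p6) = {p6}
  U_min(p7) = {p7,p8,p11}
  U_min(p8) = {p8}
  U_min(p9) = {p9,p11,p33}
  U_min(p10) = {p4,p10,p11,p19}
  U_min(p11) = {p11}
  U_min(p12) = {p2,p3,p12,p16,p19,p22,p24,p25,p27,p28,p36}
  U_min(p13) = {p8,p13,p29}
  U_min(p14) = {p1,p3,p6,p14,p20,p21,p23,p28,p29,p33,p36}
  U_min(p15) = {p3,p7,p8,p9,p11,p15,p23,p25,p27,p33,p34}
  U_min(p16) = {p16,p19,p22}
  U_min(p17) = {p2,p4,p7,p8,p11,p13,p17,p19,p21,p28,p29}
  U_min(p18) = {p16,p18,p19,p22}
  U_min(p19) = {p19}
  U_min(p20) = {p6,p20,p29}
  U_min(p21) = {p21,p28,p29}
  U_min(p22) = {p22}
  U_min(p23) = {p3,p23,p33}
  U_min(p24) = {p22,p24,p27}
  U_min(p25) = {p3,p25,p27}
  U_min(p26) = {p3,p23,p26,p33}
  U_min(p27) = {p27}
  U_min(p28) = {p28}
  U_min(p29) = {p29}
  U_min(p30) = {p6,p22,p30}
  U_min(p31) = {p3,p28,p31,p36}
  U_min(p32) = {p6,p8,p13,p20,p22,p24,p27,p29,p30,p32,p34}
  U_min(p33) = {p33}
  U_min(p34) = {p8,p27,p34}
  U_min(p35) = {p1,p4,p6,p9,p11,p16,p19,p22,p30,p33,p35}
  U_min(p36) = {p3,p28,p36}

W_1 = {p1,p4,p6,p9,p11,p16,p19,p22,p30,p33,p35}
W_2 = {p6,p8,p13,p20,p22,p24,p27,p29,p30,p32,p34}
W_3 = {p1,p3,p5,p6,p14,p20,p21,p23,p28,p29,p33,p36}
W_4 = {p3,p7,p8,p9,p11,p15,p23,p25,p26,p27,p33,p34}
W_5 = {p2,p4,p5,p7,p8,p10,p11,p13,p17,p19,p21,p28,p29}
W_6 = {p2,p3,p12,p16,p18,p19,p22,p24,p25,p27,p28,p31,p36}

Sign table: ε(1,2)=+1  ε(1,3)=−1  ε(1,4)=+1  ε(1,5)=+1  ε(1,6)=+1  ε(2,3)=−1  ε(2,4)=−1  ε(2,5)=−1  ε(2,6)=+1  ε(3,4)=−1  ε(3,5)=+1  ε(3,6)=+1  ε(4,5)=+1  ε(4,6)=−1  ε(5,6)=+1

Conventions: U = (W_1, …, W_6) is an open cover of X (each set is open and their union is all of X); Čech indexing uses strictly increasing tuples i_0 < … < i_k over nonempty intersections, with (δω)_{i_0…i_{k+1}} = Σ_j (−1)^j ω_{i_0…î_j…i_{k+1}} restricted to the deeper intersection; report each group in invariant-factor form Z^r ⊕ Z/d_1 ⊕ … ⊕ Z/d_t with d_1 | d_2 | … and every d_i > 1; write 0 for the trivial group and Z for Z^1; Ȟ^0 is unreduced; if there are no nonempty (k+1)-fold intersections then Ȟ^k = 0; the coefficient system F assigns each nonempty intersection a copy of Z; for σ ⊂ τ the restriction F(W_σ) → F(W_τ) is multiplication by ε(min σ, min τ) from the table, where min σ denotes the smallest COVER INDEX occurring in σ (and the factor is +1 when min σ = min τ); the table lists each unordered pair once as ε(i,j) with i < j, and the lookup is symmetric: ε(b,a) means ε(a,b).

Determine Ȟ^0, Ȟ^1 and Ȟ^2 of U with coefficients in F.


Ȟ^0(U;F) ≅ 0, Ȟ^1(U;F) ≅ Z/2 and Ȟ^2(U;F) ≅ Z

nonempty intersections:
  W12={p6,p22,p30} W13={p1,p6,p33} W14={p9,p11,p33} W15={p4,p11,p19} W16={p16,p19,p22} W23={p6,p20,p29} W24={p8,p27,p34} W25={p8,p13,p29} W26={p22,p24,p27} W34={p3,p23,p33} W35={p5,p21,p28,p29} W36={p3,p28,p36} W45={p7,p8,p11} W46={p3,p25,p27} W56={p2,p19,p28}
  W123={p6} W126={p22} W134={p33} W145={p11} W156={p19} W235={p29} W245={p8} W246={p27} W346={p3} W356={p28}
C dims 6,15,10; δ0: rk 6, SNF 1^5·2; δ1: rk 9, SNF 1^9
Ȟ^0: (6−6)−0=0 ⇒ 0
Ȟ^1: (15−9)−6=0 plus torsion [2] ⇒ Z/2
Ȟ^2: (10−0)−9=1 ⇒ Z


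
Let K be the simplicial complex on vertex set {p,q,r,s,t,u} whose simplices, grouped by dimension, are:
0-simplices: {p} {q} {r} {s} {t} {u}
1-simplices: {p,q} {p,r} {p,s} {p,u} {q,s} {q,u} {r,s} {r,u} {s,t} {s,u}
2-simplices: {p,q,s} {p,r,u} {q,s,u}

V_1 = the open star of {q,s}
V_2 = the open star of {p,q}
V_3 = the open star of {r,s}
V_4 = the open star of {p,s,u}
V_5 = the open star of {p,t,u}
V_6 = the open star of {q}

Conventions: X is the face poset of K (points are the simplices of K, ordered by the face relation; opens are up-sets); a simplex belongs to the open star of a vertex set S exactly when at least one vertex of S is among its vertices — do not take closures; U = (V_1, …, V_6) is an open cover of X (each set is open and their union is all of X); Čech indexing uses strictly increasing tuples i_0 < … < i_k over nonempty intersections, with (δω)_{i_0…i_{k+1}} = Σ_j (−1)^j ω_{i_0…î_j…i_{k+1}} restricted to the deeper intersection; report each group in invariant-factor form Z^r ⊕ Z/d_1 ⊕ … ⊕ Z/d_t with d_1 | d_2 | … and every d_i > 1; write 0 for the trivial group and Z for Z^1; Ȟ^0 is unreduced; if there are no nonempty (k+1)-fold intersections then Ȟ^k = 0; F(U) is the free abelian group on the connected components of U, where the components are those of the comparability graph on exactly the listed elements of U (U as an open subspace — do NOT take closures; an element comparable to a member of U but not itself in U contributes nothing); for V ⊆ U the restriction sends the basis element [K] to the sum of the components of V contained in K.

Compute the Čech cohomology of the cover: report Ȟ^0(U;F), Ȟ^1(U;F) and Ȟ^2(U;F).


nerve simplices:
  V1={{q},{s},{p,q},{p,s},{q,s},{q,u},{r,s},{s,t},{s,u},{p,q,s},{q,s,u}} V2={{p},{q},{p,q},{p,r},{p,s},{p,u},{q,s},{q,u},{p,q,s},{p,r,u},{q,s,u}} V3={{r},{s},{p,r},{p,s},{q,s},{r,s},{r,u},{s,t},{s,u},{p,q,s},{p,r,u},{q,s,u}} V4={{p},{s},{u},{p,q},{p,r},{p,s},{p,u},{q,s},{q,u},{r,s},{r,u},{s,t},{s,u},{p,q,s},{p,r,u},{q,s,u}} V5={{p},{t},{u},{p,q},{p,r},{p,s},{p,u},{q,u},{r,u},{s,t},{s,u},{p,q,s},{p,r,u},{q,s,u}} V6={{q},{p,q},{q,s},{q,u},{p,q,s},{q,s,u}}
  V12={{q},{p,q},{p,s},{q,s},{q,u},{p,q,s},{q,s,u}} V13={{s},{p,s},{q,s},{r,s},{s,t},{s,u},{p,q,s},{q,s,u}} V14={{s},{p,q},{p,s},{q,s},{q,u},{r,s},{s,t},{s,u},{p,q,s},{q,s,u}} V15={{p,q},{p,s},{q,u},{s,t},{s,u},{p,q,s},{q,s,u}} V16={{q},{p,q},{q,s},{q,u},{p,q,s},{q,s,u}} V23={{p,r},{p,s},{q,s},{p,q,s},{p,r,u},{q,s,u}} V24={{p},{p,q},{p,r},{p,s},{p,u},{q,s},{q,u},{p,q,s},{p,r,u},{q,s,u}} V25={{p},{p,q},{p,r},{p,s},{p,u},{q,u},{p,q,s},{p,r,u},{q,s,u}} V26={{q},{p,q},{q,s},{q,u},{p,q,s},{q,s,u}} V34={{s},{p,r},{p,s},{q,s},{r,s},{r,u},{s,t},{s,u},{p,q,s},{p,r,u},{q,s,u}} V35={{p,r},{p,s},{r,u},{s,t},{s,u},{p,q,s},{p,r,u},{q,s,u}} V36={{q,s},{p,q,s},{q,s,u}} V45={{p},{u},{p,q},{p,r},{p,s},{p,u},{q,u},{r,u},{s,t},{s,u},{p,q,s},{p,r,u},{q,s,u}} V46={{p,q},{q,s},{q,u},{p,q,s},{q,s,u}} V56={{p,q},{q,u},{p,q,s},{q,s,u}}
  V123={{p,s},{q,s},{p,q,s},{q,s,u}} V124={{p,q},{p,s},{q,s},{q,u},{p,q,s},{q,s,u}} V125={{p,q},{p,s},{q,u},{p,q,s},{q,s,u}} V126={{q},{p,q},{q,s},{q,u},{p,q,s},{q,s,u}} V134={{s},{p,s},{q,s},{r,s},{s,t},{s,u},{p,q,s},{q,s,u}} V135={{p,s},{s,t},{s,u},{p,q,s},{q,s,u}} V136={{q,s},{p,q,s},{q,s,u}} V145={{p,q},{p,s},{q,u},{s,t},{s,u},{p,q,s},{q,s,u}} V146={{p,q},{q,s},{q,u},{p,q,s},{q,s,u}} V156={{p,q},{q,u},{p,q,s},{q,s,u}} V234={{p,r},{p,s},{q,s},{p,q,s},{p,r,u},{q,s,u}} V235={{p,r},{p,s},{p,q,s},{p,r,u},{q,s,u}} V236={{q,s},{p,q,s},{q,s,u}} V245={{p},{p,q},{p,r},{p,s},{p,u},{q,u},{p,q,s},{p,r,u},{q,s,u}} V246={{p,q},{q,s},{q,u},{p,q,s},{q,s,u}} V256={{p,q},{q,u},{p,q,s},{q,s,u}} V345={{p,r},{p,s},{r,u},{s,t},{s,u},{p,q,s},{p,r,u},{q,s,u}} V346={{q,s},{p,q,s},{q,s,u}} V356={{p,q,s},{q,s,u}} V456={{p,q},{q,u},{p,q,s},{q,s,u}}
  V1234={{p,s},{q,s},{p,q,s},{q,s,u}} V1235={{p,s},{p,q,s},{q,s,u}} V1236={{q,s},{p,q,s},{q,s,u}} V1245={{p,q},{p,s},{q,u},{p,q,s},{q,s,u}} V1246={{p,q},{q,s},{q,u},{p,q,s},{q,s,u}} V1256={{p,q},{q,u},{p,q,s},{q,s,u}} V1345={{p,s},{s,t},{s,u},{p,q,s},{q,s,u}} V1346={{q,s},{p,q,s},{q,s,u}} V1356={{p,q,s},{q,s,u}} V1456={{p,q},{q,u},{p,q,s},{q,s,u}} V2345={{p,r},{p,s},{p,q,s},{p,r,u},{q,s,u}} V2346={{q,s},{p,q,s},{q,s,u}} V2356={{p,q,s},{q,s,u}} V2456={{p,q},{q,u},{p,q,s},{q,s,u}} V3456={{p,q,s},{q,s,u}}
  V12345={{p,s},{p,q,s},{q,s,u}} V12346={{q,s},{p,q,s},{q,s,u}} V12356={{p,q,s},{q,s,u}} V12456={{p,q},{q,u},{p,q,s},{q,s,u}} V13456={{p,q,s},{q,s,u}} V23456={{p,q,s},{q,s,u}}
  V123456={{p,q,s},{q,s,u}}
components per intersection:
  V1: {{q},{s},{p,q},{p,s},{q,s},{q,u},{r,s},{s,t},{s,u},{p,q,s},{q,s,u}}
  V2: {{p},{q},{p,q},{p,r},{p,s},{p,u},{q,s},{q,u},{p,q,s},{p,r,u},{q,s,u}}
  V3: {{r},{s},{p,r},{p,s},{q,s},{r,s},{r,u},{s,t},{s,u},{p,q,s},{p,r,u},{q,s,u}}
  V4: {{p},{s},{u},{p,q},{p,r},{p,s},{p,u},{q,s},{q,u},{r,s},{r,u},{s,t},{s,u},{p,q,s},{p,r,u},{q,s,u}}
  V5: {{p},{u},{p,q},{p,r},{p,s},{p,u},{q,u},{r,u},{s,u},{p,q,s},{p,r,u},{q,s,u}} {{t},{s,t}}
  V6: {{q},{p,q},{q,s},{q,u},{p,q,s},{q,s,u}}
  V12: {{q},{p,q},{p,s},{q,s},{q,u},{p,q,s},{q,s,u}}
  V13: {{s},{p,s},{q,s},{r,s},{s,t},{s,u},{p,q,s},{q,s,u}}
  V14: {{s},{p,q},{p,s},{q,s},{q,u},{r,s},{s,t},{s,u},{p,q,s},{q,s,u}}
  V15: {{p,q},{p,s},{p,q,s}} {{q,u},{s,u},{q,s,u}} {{s,t}}
  V16: {{q},{p,q},{q,s},{q,u},{p,q,s},{q,s,u}}
  V23: {{p,r},{p,r,u}} {{p,s},{q,s},{p,q,s},{q,s,u}}
  V24: {{p},{p,q},{p,r},{p,s},{p,u},{q,s},{q,u},{p,q,s},{p,r,u},{q,s,u}}
  V25: {{p},{p,q},{p,r},{p,s},{p,u},{p,q,s},{p,r,u}} {{q,u},{q,s,u}}
  V26: {{q},{p,q},{q,s},{q,u},{p,q,s},{q,s,u}}
  V34: {{s},{p,s},{q,s},{r,s},{s,t},{s,u},{p,q,s},{q,s,u}} {{p,r},{r,u},{p,r,u}}
  V35: {{p,r},{r,u},{p,r,u}} {{p,s},{p,q,s}} {{s,t}} {{s,u},{q,s,u}}
  V36: {{q,s},{p,q,s},{q,s,u}}
  V45: {{p},{u},{p,q},{p,r},{p,s},{p,u},{q,u},{r,u},{s,u},{p,q,s},{p,r,u},{q,s,u}} {{s,t}}
  V46: {{p,q},{q,s},{q,u},{p,q,s},{q,s,u}}
  V56: {{p,q},{p,q,s}} {{q,u},{q,s,u}}
  V123: {{p,s},{q,s},{p,q,s},{q,s,u}}
  V124: {{p,q},{p,s},{q,s},{q,u},{p,q,s},{q,s,u}}
  V125: {{p,q},{p,s},{p,q,s}} {{q,u},{q,s,u}}
  V126: {{q},{p,q},{q,s},{q,u},{p,q,s},{q,s,u}}
  V134: {{s},{p,s},{q,s},{r,s},{s,t},{s,u},{p,q,s},{q,s,u}}
  V135: {{p,s},{p,q,s}} {{s,t}} {{s,u},{q,s,u}}
  V136: {{q,s},{p,q,s},{q,s,u}}
  V145: {{p,q},{p,s},{p,q,s}} {{q,u},{s,u},{q,s,u}} {{s,t}}
  V146: {{p,q},{q,s},{q,u},{p,q,s},{q,s,u}}
  V156: {{p,q},{p,q,s}} {{q,u},{q,s,u}}
  V234: {{p,r},{p,r,u}} {{p,s},{q,s},{p,q,s},{q,s,u}}
  V235: {{p,r},{p,r,u}} {{p,s},{p,q,s}} {{q,s,u}}
  V236: {{q,s},{p,q,s},{q,s,u}}
  V245: {{p},{p,q},{p,r},{p,s},{p,u},{p,q,s},{p,r,u}} {{q,u},{q,s,u}}
  V246: {{p,q},{q,s},{q,u},{p,q,s},{q,s,u}}
  V256: {{p,q},{p,q,s}} {{q,u},{q,s,u}}
  V345: {{p,r},{r,u},{p,r,u}} {{p,s},{p,q,s}} {{s,t}} {{s,u},{q,s,u}}
  V346: {{q,s},{p,q,s},{q,s,u}}
  V356: {{p,q,s}} {{q,s,u}}
  V456: {{p,q},{p,q,s}} {{q,u},{q,s,u}}
  V1234: {{p,s},{q,s},{p,q,s},{q,s,u}}
  V1235: {{p,s},{p,q,s}} {{q,s,u}}
  V1236: {{q,s},{p,q,s},{q,s,u}}
  V1245: {{p,q},{p,s},{p,q,s}} {{q,u},{q,s,u}}
  V1246: {{p,q},{q,s},{q,u},{p,q,s},{q,s,u}}
  V1256: {{p,q},{p,q,s}} {{q,u},{q,s,u}}
  V1345: {{p,s},{p,q,s}} {{s,t}} {{s,u},{q,s,u}}
  V1346: {{q,s},{p,q,s},{q,s,u}}
  V1356: {{p,q,s}} {{q,s,u}}
  V1456: {{p,q},{p,q,s}} {{q,u},{q,s,u}}
  V2345: {{p,r},{p,r,u}} {{p,s},{p,q,s}} {{q,s,u}}
  V2346: {{q,s},{p,q,s},{q,s,u}}
  V2356: {{p,q,s}} {{q,s,u}}
  V2456: {{p,q},{p,q,s}} {{q,u},{q,s,u}}
  V3456: {{p,q,s}} {{q,s,u}}
  V12345: {{p,s},{p,q,s}} {{q,s,u}}
  V12346: {{q,s},{p,q,s},{q,s,u}}
  V12356: {{p,q,s}} {{q,s,u}}
  V12456: {{p,q},{p,q,s}} {{q,u},{q,s,u}}
  V13456: {{p,q,s}} {{q,s,u}}
  V23456: {{p,q,s}} {{q,s,u}}
  V123456: {{p,q,s}} {{q,s,u}}
C dims 7,25,36,27; δ0: rk 6, SNF 1^6; δ1: rk 18, SNF 1^18; δ2: rk 18, SNF 1^18
degree 0: 7−6−0 = 1 → Ȟ^0 ≅ Z
degree 1: 25−18−6 = 1 → Ȟ^1 ≅ Z
degree 2: 36−18−18 = 0 → Ȟ^2 ≅ 0

Ȟ^0 ≅ Z, Ȟ^1 ≅ Z, Ȟ^2 ≅ 0


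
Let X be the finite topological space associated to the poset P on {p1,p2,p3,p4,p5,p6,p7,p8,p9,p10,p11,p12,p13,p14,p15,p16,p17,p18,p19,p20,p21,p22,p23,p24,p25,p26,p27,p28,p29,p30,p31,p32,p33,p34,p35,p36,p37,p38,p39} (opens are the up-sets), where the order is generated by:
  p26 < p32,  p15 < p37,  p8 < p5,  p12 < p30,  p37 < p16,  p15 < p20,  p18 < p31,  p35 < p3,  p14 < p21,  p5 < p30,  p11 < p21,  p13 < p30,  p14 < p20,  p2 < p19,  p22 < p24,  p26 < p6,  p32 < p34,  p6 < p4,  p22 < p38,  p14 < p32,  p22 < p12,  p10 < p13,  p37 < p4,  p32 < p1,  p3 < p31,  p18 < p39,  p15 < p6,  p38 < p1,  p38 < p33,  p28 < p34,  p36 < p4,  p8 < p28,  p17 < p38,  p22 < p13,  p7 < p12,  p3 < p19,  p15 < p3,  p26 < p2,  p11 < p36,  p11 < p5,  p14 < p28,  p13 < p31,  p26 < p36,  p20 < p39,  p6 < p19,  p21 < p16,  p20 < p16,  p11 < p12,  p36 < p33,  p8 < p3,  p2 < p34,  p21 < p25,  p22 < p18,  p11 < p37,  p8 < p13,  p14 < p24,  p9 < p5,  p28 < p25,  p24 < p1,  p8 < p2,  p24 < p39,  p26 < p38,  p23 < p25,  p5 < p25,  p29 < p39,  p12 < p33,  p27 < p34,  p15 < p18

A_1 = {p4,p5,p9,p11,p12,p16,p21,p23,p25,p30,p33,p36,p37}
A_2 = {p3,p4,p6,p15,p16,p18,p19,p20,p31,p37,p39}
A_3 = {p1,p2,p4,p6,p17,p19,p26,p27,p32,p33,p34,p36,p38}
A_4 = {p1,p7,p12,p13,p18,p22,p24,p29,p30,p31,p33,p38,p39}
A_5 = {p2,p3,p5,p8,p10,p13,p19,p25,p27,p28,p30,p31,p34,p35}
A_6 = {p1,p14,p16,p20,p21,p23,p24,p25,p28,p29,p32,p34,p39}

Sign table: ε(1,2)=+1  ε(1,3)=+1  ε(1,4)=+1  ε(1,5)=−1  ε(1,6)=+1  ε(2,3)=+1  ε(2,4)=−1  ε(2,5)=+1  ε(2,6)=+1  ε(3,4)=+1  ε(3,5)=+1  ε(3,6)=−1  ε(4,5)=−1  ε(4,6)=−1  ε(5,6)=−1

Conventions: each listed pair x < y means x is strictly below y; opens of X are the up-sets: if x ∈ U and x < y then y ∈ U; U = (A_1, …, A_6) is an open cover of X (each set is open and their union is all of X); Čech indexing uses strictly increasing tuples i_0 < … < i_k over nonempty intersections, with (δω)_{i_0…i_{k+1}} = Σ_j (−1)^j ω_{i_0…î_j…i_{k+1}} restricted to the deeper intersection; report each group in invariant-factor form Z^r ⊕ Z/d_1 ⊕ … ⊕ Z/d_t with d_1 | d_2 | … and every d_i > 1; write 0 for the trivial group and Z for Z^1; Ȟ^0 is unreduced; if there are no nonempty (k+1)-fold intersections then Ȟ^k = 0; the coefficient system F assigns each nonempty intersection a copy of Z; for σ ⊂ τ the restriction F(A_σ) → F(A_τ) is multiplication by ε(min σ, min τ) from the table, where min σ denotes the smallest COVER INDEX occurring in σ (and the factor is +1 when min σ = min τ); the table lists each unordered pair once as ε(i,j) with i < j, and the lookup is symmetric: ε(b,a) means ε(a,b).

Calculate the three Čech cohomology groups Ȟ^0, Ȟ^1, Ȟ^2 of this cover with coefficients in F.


nonempty overlaps:
  A12={p4,p16,p37} A13={p4,p33,p36} A14={p12,p30,p33} A15={p5,p25,p30} A16={p16,p21,p23,p25} A23={p4,p6,p19} A24={p18,p31,p39} A25={p3,p19,p31} A26={p16,p20,p39} A34={p1,p33,p38} A35={p2,p19,p27,p34} A36={p1,p32,p34} A45={p13,p30,p31} A46={p1,p24,p29,p39} A56={p25,p28,p34}
  A123={p4} A126={p16} A134={p33} A145={p30} A156={p25} A235={p19} A245={p31} A246={p39} A346={p1} A356={p34}
C dims 6,15,10; δ0: rk 6, SNF 1^5·2; δ1: rk 9, SNF 1^9
degree 0: 6−6−0 = 0 → Ȟ^0 ≅ 0
degree 1: 15−9−6 = 0 plus torsion [2] → Ȟ^1 ≅ Z/2
degree 2: 10−0−9 = 1 → Ȟ^2 ≅ Z

Ȟ^0 ≅ 0, Ȟ^1 ≅ Z/2 and Ȟ^2 ≅ Z


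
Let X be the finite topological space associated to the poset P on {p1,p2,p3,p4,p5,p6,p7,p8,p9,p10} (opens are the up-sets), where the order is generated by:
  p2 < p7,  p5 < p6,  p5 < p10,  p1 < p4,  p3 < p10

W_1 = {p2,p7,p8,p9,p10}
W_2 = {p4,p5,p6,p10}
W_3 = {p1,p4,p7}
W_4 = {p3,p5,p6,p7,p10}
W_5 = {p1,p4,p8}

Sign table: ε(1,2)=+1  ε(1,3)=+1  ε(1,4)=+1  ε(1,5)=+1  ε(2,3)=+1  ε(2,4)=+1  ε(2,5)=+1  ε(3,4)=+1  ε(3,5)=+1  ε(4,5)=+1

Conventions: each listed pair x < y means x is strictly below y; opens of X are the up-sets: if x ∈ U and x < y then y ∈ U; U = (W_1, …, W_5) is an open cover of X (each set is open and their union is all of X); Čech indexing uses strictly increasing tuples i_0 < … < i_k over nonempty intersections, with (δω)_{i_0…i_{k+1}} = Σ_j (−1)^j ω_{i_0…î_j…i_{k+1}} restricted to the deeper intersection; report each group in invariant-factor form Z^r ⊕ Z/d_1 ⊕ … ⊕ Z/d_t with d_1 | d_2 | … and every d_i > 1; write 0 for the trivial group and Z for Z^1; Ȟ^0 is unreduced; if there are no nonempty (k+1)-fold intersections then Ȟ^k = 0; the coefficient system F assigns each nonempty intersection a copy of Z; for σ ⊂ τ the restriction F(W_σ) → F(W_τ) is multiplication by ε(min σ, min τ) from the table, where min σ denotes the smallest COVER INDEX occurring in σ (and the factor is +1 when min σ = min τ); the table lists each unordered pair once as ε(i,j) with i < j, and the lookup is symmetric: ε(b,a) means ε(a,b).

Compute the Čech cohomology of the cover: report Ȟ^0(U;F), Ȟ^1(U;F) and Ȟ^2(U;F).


cover nerve:
  W12={p10} W13={p7} W14={p7,p10} W15={p8} W23={p4} W24={p5,p6,p10} W25={p4} W34={p7} W35={p1,p4}
  W124={p10} W134={p7} W235={p4}
C dims 5,9,3; δ0: rk 4, SNF 1^4; δ1: rk 3, SNF 1^3
Ȟ^0: (5−4)−0=1 ⇒ Z
Ȟ^1: (9−3)−4=2 ⇒ Z^2
Ȟ^2: (3−0)−3=0 ⇒ 0

Ȟ^0 = Z,  Ȟ^1 = Z^2,  Ȟ^2 = 0


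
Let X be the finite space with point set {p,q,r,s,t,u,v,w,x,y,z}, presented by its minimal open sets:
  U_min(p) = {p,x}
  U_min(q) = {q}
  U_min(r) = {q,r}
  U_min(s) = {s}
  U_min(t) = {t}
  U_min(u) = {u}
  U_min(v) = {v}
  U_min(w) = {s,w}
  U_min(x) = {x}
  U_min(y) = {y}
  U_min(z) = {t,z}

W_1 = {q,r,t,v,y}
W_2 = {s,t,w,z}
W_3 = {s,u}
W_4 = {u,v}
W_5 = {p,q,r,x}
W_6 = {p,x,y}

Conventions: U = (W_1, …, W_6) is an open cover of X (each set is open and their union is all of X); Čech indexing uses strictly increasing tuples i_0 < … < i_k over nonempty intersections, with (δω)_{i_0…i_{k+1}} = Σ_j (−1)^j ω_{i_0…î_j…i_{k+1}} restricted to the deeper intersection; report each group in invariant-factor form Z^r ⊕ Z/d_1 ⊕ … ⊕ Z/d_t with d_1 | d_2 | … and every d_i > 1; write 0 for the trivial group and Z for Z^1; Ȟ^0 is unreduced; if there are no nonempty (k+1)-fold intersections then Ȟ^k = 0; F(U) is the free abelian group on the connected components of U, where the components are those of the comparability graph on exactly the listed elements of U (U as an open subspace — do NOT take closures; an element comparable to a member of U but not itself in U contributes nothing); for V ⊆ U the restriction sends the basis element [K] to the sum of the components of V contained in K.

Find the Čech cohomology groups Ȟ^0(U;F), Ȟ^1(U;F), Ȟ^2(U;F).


nerve simplices:
  W12={t} W14={v} W15={q,r} W16={y} W23={s} W34={u} W56={p,x}
components per intersection:
  W1: {q,r} {t} {v} {y}
  W2: {s,w} {t,z}
  W3: {s} {u}
  W4: {u} {v}
  W5: {p,x} {q,r}
  W6: {p,x} {y}
  W12: {t}
  W14: {v}
  W15: {q,r}
  W16: {y}
  W23: {s}
  W34: {u}
  W56: {p,x}
C dims 14,7; δ0: rk 7, SNF 1^7
degree 0: 14−7−0 = 7 → Ȟ^0 ≅ Z^7
degree 1: 7−0−7 = 0 → Ȟ^1 ≅ 0
degree 2: 0−0−0 = 0 → Ȟ^2 ≅ 0

Ȟ^0(U;F) ≅ Z^7; Ȟ^1(U;F) ≅ 0; Ȟ^2(U;F) ≅ 0


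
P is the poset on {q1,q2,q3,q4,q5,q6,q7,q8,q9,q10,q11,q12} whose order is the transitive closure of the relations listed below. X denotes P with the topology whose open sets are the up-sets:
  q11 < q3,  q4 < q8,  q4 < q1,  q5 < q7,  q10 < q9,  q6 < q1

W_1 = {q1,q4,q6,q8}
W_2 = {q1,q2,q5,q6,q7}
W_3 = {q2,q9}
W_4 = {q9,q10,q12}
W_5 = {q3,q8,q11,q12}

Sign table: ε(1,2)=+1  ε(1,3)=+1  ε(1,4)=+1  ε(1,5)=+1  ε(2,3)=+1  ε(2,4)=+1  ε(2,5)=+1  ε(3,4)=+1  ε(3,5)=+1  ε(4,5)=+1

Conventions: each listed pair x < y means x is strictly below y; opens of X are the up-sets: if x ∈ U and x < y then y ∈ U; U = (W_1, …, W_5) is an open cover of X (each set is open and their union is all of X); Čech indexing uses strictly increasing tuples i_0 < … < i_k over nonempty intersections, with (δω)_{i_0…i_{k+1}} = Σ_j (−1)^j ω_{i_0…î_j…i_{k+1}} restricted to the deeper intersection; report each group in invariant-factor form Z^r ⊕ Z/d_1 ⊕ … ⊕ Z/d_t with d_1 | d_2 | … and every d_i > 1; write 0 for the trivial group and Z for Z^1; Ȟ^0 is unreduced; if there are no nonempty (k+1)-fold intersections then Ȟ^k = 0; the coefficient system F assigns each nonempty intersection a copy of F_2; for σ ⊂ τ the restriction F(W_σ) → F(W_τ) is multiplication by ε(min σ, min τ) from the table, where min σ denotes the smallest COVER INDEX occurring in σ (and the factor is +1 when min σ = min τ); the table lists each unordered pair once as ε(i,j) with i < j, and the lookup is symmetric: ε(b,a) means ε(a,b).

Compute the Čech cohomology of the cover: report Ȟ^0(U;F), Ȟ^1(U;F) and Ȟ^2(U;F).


Ȟ^0 = Z/2,  Ȟ^1 = Z/2,  Ȟ^2 = 0

nerve of the cover:
  W12={q1,q6} W15={q8} W23={q2} W34={q9} W45={q12}
C dims 5,5; δ0: rk_F2 4
Ȟ^0 = (5 − 4) − 0 = 1, so Ȟ^0 ≅ Z/2
Ȟ^1 = (5 − 0) − 4 = 1, so Ȟ^1 ≅ Z/2
Ȟ^2 = (0 − 0) − 0 = 0, so Ȟ^2 ≅ 0


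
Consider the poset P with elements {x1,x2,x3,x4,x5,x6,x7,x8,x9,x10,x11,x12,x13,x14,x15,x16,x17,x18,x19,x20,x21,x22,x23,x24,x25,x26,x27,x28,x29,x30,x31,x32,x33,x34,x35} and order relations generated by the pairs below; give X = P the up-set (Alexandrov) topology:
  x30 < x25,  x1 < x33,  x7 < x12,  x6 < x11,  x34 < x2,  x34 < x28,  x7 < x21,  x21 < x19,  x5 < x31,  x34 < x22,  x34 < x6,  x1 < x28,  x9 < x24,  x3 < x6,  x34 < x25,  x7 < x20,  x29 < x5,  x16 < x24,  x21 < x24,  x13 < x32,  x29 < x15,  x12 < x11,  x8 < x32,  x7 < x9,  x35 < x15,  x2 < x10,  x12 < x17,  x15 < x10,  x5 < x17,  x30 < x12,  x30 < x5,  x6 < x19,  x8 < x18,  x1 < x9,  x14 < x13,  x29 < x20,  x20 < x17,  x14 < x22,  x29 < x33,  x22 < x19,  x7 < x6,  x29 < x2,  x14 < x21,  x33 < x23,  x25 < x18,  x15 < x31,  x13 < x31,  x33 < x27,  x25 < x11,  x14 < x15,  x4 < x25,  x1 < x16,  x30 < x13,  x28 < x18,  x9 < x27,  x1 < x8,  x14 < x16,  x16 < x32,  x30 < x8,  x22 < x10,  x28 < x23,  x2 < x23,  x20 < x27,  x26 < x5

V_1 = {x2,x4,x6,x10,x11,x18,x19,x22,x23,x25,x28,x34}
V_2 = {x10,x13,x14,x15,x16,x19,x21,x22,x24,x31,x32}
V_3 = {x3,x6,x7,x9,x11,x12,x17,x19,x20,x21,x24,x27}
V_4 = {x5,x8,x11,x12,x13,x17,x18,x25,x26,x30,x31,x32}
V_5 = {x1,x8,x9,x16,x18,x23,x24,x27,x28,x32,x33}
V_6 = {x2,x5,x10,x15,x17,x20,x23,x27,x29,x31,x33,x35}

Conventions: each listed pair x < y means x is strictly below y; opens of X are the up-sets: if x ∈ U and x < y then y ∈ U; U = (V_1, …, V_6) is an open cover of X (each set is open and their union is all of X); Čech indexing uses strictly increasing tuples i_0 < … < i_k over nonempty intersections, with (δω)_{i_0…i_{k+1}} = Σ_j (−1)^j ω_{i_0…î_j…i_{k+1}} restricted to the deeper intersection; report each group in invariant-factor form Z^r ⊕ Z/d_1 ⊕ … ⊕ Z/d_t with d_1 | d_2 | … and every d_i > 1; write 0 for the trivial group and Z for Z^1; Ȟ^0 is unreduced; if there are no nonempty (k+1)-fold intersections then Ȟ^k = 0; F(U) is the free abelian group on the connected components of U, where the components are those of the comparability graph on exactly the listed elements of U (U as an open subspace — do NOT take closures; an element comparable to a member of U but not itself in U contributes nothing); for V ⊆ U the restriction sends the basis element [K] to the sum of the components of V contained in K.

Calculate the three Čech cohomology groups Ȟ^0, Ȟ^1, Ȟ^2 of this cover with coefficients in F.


Ȟ^0 = Z, Ȟ^1 = 0, Ȟ^2 = Z/2

nerve of the cover:
  V12={x10,x19,x22} V13={x6,x11,x19} V14={x11,x18,x25} V15={x18,x23,x28} V16={x2,x10,x23} V23={x19,x21,x24} V24={x13,x31,x32} V25={x16,x24,x32} V26={x10,x15,x31} V34={x11,x12,x17} V35={x9,x24,x27} V36={x17,x20,x27} V45={x8,x18,x32} V46={x5,x17,x31} V56={x23,x27,x33}
  V123={x19} V126={x10} V134={x11} V145={x18} V156={x23} V235={x24} V245={x32} V246={x31} V346={x17} V356={x27}
components per intersection:
  V1: {x2,x4,x6,x10,x11,x18,x19,x22,x23,x25,x28,x34}
  V2: {x10,x13,x14,x15,x16,x19,x21,x22,x24,x31,x32}
  V3: {x3,x6,x7,x9,x11,x12,x17,x19,x20,x21,x24,x27}
  V4: {x5,x8,x11,x12,x13,x17,x18,x25,x26,x30,x31,x32}
  V5: {x1,x8,x9,x16,x18,x23,x24,x27,x28,x32,x33}
  V6: {x2,x5,x10,x15,x17,x20,x23,x27,x29,x31,x33,x35}
  V12: {x10,x19,x22}
  V13: {x6,x11,x19}
  V14: {x11,x18,x25}
  V15: {x18,x23,x28}
  V16: {x2,x10,x23}
  V23: {x19,x21,x24}
  V24: {x13,x31,x32}
  V25: {x16,x24,x32}
  V26: {x10,x15,x31}
  V34: {x11,x12,x17}
  V35: {x9,x24,x27}
  V36: {x17,x20,x27}
  V45: {x8,x18,x32}
  V46: {x5,x17,x31}
  V56: {x23,x27,x33}
  V123: {x19}
  V126: {x10}
  V134: {x11}
  V145: {x18}
  V156: {x23}
  V235: {x24}
  V245: {x32}
  V246: {x31}
  V346: {x17}
  V356: {x27}
C dims 6,15,10; δ0: rk 5, SNF 1^5; δ1: rk 10, SNF 1^9·2
Ȟ^0 = (6 − 5) − 0 = 1, so Ȟ^0 ≅ Z
Ȟ^1 = (15 − 10) − 5 = 0, so Ȟ^1 ≅ 0
Ȟ^2 = (10 − 0) − 10 = 0 plus torsion [2], so Ȟ^2 ≅ Z/2


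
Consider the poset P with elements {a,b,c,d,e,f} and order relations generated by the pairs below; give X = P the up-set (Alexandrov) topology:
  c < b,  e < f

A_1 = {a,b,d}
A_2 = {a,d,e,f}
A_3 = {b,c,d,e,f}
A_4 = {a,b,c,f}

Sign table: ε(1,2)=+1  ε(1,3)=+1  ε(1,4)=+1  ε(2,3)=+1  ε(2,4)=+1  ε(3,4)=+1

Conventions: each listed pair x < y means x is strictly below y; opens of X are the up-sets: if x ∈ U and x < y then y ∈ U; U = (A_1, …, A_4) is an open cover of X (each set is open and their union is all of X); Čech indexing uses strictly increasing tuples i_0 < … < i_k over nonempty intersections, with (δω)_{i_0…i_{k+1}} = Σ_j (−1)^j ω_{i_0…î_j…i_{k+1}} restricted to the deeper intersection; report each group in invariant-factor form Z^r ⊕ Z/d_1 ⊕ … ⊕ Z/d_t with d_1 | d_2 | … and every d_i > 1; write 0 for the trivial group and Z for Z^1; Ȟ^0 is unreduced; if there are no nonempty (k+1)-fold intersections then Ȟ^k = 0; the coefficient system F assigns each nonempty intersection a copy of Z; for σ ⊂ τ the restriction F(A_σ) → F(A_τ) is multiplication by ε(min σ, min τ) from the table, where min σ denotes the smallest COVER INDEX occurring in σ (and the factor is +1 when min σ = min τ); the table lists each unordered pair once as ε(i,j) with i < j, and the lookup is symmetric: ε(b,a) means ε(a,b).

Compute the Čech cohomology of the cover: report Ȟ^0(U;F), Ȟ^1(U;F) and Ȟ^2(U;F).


Ȟ^0(U;F) ≅ Z; Ȟ^1(U;F) ≅ 0; Ȟ^2(U;F) ≅ Z

nerve simplices:
  A12={a,d} A13={b,d} A14={a,b} A23={d,e,f} A24={a,f} A34={b,c,f}
  A123={d} A124={a} A134={b} A234={f}
C dims 4,6,4; δ0: rk 3, SNF 1^3; δ1: rk 3, SNF 1^3
degree 0: 4−3−0 = 1 → Ȟ^0 ≅ Z
degree 1: 6−3−3 = 0 → Ȟ^1 ≅ 0
degree 2: 4−0−3 = 1 → Ȟ^2 ≅ Z
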